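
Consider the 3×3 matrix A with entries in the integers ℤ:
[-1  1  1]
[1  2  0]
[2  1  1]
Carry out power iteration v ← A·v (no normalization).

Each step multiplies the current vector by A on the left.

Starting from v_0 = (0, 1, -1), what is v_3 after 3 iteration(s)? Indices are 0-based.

v_0 = (0, 1, -1).
v_1 = A·v_0 = (0, 2, 0).
v_2 = A·v_1 = (2, 4, 2).
v_3 = A·v_2 = (4, 10, 10).

v_3 = (4, 10, 10)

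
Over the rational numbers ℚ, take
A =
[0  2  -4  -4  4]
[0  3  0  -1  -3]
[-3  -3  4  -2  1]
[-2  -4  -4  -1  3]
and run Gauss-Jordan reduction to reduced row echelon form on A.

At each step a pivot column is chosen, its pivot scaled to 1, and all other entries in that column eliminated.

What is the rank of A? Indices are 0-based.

rank = 4

[1] R0 <-> R2
[1] R0 /= -3  ⇒  (1, 1, -4/3, 2/3, -1/3)
     R3 -= -2·R0  ⇒  (0, -2, -20/3, 1/3, 7/3)
[2] R1 /= 3  ⇒  (0, 1, 0, -1/3, -1)
     R0 -= 1·R1  ⇒  (1, 0, -4/3, 1, 2/3)
     R2 -= 2·R1  ⇒  (0, 0, -4, -10/3, 6)
     R3 -= -2·R1  ⇒  (0, 0, -20/3, -1/3, 1/3)
[3] R2 /= -4  ⇒  (0, 0, 1, 5/6, -3/2)
     R0 -= -4/3·R2  ⇒  (1, 0, 0, 19/9, -4/3)
     R3 -= -20/3·R2  ⇒  (0, 0, 0, 47/9, -29/3)
[4] R3 /= 47/9  ⇒  (0, 0, 0, 1, -87/47)
     R0 -= 19/9·R3  ⇒  (1, 0, 0, 0, 121/47)
     R1 -= -1/3·R3  ⇒  (0, 1, 0, 0, -76/47)
     R2 -= 5/6·R3  ⇒  (0, 0, 1, 0, 2/47)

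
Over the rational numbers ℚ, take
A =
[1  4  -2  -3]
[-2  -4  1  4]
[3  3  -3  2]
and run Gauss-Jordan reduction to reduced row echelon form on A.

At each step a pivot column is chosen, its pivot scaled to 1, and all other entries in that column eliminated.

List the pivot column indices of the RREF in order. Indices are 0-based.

pivot columns: 0, 1, 2

step 1: normalize row 0 (÷1) = (1, 4, -2, -3)
  row 1: subtract -2×row0 = (0, 4, -3, -2)
  row 2: subtract 3×row0 = (0, -9, 3, 11)
step 2: normalize row 1 (÷4) = (0, 1, -3/4, -1/2)
  row 0: subtract 4×row1 = (1, 0, 1, -1)
  row 2: subtract -9×row1 = (0, 0, -15/4, 13/2)
step 3: normalize row 2 (÷-15/4) = (0, 0, 1, -26/15)
  row 0: subtract 1×row2 = (1, 0, 0, 11/15)
  row 1: subtract -3/4×row2 = (0, 1, 0, -9/5)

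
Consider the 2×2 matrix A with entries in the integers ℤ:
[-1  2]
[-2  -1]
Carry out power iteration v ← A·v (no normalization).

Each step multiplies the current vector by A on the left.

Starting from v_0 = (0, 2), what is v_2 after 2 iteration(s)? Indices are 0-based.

v_2 = (-8, -6)

v_0 = (0, 2).
v_1 = A·v_0 = (4, -2).
v_2 = A·v_1 = (-8, -6).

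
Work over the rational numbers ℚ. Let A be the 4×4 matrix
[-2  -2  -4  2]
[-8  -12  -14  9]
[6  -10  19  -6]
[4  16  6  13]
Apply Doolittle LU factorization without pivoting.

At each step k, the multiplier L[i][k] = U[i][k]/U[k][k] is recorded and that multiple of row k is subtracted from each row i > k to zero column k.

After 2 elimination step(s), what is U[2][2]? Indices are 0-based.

U[2][2] = -1

Step 1: pivot at (0,0) is -2.
  row1 ← row1 − (4)·row0  ⇒  L[1][0]=4, U row1=(0, -4, 2, 1)
  row2 ← row2 − (-3)·row0  ⇒  L[2][0]=-3, U row2=(0, -16, 7, 0)
  row3 ← row3 − (-2)·row0  ⇒  L[3][0]=-2, U row3=(0, 12, -2, 17)
Step 2: pivot at (1,1) is -4.
  row2 ← row2 − (4)·row1  ⇒  L[2][1]=4, U row2=(0, 0, -1, -4)
  row3 ← row3 − (-3)·row1  ⇒  L[3][1]=-3, U row3=(0, 0, 4, 20)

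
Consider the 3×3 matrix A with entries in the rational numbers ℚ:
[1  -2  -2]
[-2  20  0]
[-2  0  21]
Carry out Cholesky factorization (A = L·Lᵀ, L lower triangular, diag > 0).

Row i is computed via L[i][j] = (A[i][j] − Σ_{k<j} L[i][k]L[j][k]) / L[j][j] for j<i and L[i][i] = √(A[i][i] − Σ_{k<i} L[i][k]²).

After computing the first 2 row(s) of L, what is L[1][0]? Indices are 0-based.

Step 1: L[0][0] = √(1) = 1.
  L[1][0] = (-2) / L[0][0] = -2.
Step 2: L[1][1] = √(16) = 4.

L[1][0] = -2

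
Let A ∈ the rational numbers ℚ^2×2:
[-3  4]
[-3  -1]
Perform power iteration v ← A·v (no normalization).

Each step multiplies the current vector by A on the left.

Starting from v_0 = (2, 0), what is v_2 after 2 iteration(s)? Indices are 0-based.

v_0 = (2, 0).
v_1 = A·v_0 = (-6, -6).
v_2 = A·v_1 = (-6, 24).

v_2 = (-6, 24)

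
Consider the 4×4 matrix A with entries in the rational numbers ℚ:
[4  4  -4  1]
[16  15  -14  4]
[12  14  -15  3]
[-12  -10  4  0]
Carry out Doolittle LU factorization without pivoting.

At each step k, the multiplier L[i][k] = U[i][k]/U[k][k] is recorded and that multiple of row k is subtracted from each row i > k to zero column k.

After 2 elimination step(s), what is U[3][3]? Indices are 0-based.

[col 0] pivot 4
  R1 -= 4*R0 → (0, -1, 2, 0)  (L[1][0] := 4)
  R2 -= 3*R0 → (0, 2, -3, 0)  (L[2][0] := 3)
  R3 -= -3*R0 → (0, 2, -8, 3)  (L[3][0] := -3)
[col 1] pivot -1
  R2 -= -2*R1 → (0, 0, 1, 0)  (L[2][1] := -2)
  R3 -= -2*R1 → (0, 0, -4, 3)  (L[3][1] := -2)

U[3][3] = 3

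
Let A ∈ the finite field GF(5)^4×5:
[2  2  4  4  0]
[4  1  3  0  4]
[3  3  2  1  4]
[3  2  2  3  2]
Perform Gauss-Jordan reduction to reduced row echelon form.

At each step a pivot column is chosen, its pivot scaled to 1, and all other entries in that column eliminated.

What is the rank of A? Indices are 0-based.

pivot(0,0)=2: scale R0 → (1, 1, 2, 2, 0)
  clear (1,0): R1 −= (4)R0 → (0, 2, 0, 2, 4)
  clear (2,0): R2 −= (3)R0 → (0, 0, 1, 0, 4)
  clear (3,0): R3 −= (3)R0 → (0, 4, 1, 2, 2)
pivot(1,1)=2: scale R1 → (0, 1, 0, 1, 2)
  clear (0,1): R0 −= (1)R1 → (1, 0, 2, 1, 3)
  clear (3,1): R3 −= (4)R1 → (0, 0, 1, 3, 4)
pivot(2,2)=1: scale R2 → (0, 0, 1, 0, 4)
  clear (0,2): R0 −= (2)R2 → (1, 0, 0, 1, 0)
  clear (3,2): R3 −= (1)R2 → (0, 0, 0, 3, 0)
pivot(3,3)=3: scale R3 → (0, 0, 0, 1, 0)
  clear (0,3): R0 −= (1)R3 → (1, 0, 0, 0, 0)
  clear (1,3): R1 −= (1)R3 → (0, 1, 0, 0, 2)

rank = 4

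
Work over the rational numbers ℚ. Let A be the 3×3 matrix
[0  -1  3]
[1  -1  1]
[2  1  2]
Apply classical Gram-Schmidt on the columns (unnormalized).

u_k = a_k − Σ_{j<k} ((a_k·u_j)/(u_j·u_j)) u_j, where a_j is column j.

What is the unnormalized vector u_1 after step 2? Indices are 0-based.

u_1 = (-1, -6/5, 3/5)

Step 1: u_0 = a_0 = (0, 1, 2).
Step 2: u_1 = a_1 − (1/5)·u_0 = (-1, -6/5, 3/5).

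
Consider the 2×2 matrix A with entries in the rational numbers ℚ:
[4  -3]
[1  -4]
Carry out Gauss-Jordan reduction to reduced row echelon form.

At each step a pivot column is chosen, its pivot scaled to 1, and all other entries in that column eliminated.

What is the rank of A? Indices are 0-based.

[1] R0 /= 4  ⇒  (1, -3/4)
     R1 -= 1·R0  ⇒  (0, -13/4)
[2] R1 /= -13/4  ⇒  (0, 1)
     R0 -= -3/4·R1  ⇒  (1, 0)

rank = 2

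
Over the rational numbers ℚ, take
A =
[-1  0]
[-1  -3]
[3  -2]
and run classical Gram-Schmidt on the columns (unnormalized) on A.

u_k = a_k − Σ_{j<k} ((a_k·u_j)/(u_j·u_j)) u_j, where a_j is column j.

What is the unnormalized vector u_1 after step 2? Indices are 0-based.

Step 1: u_0 = a_0 = (-1, -1, 3).
Step 2: u_1 = a_1 − (-3/11)·u_0 = (-3/11, -36/11, -13/11).

u_1 = (-3/11, -36/11, -13/11)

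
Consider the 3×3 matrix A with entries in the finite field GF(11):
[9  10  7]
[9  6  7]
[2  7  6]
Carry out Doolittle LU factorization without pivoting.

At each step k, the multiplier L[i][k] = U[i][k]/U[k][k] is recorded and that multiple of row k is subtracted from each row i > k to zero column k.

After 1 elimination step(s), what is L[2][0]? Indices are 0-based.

L[2][0] = 10

[col 0] pivot 9
  R1 -= 1*R0 → (0, 7, 0)  (L[1][0] := 1)
  R2 -= 10*R0 → (0, 6, 2)  (L[2][0] := 10)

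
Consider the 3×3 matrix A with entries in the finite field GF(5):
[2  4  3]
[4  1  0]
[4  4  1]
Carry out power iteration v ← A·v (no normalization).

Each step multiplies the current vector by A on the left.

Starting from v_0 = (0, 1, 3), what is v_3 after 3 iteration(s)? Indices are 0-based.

v_0 = (0, 1, 3).
v_1 = A·v_0 = (3, 1, 2).
v_2 = A·v_1 = (1, 3, 3).
v_3 = A·v_2 = (3, 2, 4).

v_3 = (3, 2, 4)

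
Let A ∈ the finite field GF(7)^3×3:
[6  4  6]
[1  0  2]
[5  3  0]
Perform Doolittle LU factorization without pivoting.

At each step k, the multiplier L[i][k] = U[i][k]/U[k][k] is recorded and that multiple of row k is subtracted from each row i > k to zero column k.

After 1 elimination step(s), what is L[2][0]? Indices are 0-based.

L[2][0] = 2

k=0: U[0][0]=6
  eliminate (1,0): mult=6, new row 1: (0, 4, 1); set L[1][0]=6
  eliminate (2,0): mult=2, new row 2: (0, 2, 2); set L[2][0]=2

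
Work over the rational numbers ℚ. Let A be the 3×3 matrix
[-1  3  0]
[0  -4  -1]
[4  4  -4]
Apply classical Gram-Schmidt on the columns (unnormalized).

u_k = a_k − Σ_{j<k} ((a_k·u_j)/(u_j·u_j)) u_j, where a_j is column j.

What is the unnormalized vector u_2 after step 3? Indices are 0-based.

u_2 = (-32/33, -32/33, -8/33)

Step 1: u_0 = a_0 = (-1, 0, 4).
Step 2: u_1 = a_1 − (13/17)·u_0 = (64/17, -4, 16/17).
Step 3: u_2 = a_2 − (-16/17)·u_0 − (1/132)·u_1 = (-32/33, -32/33, -8/33).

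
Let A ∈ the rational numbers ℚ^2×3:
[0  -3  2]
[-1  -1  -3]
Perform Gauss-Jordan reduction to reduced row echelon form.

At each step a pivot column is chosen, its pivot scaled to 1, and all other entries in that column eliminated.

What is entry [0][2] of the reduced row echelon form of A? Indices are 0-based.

[1] R0 <-> R1
[1] R0 /= -1  ⇒  (1, 1, 3)
[2] R1 /= -3  ⇒  (0, 1, -2/3)
     R0 -= 1·R1  ⇒  (1, 0, 11/3)

M[0][2] = 11/3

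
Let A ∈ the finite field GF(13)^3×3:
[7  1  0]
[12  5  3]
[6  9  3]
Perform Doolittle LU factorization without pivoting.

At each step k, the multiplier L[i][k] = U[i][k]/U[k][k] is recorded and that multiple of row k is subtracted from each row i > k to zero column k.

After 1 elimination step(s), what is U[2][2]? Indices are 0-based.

U[2][2] = 3

[col 0] pivot 7
  R1 -= 11*R0 → (0, 7, 3)  (L[1][0] := 11)
  R2 -= 12*R0 → (0, 10, 3)  (L[2][0] := 12)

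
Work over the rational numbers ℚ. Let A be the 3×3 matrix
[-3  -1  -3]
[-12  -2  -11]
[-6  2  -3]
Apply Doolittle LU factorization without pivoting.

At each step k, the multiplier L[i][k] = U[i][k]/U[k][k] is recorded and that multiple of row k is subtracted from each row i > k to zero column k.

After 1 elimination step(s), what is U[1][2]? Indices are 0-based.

U[1][2] = 1

k=0: U[0][0]=-3
  eliminate (1,0): mult=4, new row 1: (0, 2, 1); set L[1][0]=4
  eliminate (2,0): mult=2, new row 2: (0, 4, 3); set L[2][0]=2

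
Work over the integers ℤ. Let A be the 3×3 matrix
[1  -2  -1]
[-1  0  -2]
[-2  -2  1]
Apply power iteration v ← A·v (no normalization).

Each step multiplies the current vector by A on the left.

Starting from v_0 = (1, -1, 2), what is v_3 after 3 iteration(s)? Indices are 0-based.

v_3 = (9, -29, 2)

v_0 = (1, -1, 2).
v_1 = A·v_0 = (1, -5, 2).
v_2 = A·v_1 = (9, -5, 10).
v_3 = A·v_2 = (9, -29, 2).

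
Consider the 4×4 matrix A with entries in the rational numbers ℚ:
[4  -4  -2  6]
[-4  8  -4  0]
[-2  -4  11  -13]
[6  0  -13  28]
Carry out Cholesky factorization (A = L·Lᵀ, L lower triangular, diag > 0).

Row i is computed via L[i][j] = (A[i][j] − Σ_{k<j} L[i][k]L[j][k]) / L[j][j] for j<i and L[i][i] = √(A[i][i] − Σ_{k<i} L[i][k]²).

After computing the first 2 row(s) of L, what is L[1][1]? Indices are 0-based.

L[1][1] = 2

Step 1: L[0][0] = √(4) = 2.
  L[1][0] = (-4) / L[0][0] = -2.
Step 2: L[1][1] = √(4) = 2.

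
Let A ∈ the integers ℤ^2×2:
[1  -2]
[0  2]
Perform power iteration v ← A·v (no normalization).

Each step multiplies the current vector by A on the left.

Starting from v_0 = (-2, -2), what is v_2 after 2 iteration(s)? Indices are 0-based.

v_0 = (-2, -2).
v_1 = A·v_0 = (2, -4).
v_2 = A·v_1 = (10, -8).

v_2 = (10, -8)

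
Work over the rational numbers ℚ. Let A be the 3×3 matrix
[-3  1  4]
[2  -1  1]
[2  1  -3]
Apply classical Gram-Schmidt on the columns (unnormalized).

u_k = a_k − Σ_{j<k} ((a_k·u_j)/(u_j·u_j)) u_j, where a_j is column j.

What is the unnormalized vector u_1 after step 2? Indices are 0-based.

u_1 = (8/17, -11/17, 23/17)

Step 1: u_0 = a_0 = (-3, 2, 2).
Step 2: u_1 = a_1 − (-3/17)·u_0 = (8/17, -11/17, 23/17).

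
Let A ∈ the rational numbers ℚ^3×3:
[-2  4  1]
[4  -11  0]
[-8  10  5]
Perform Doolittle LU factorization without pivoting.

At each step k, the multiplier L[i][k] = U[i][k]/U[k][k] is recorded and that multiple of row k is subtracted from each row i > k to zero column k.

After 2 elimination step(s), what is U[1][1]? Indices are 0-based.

[col 0] pivot -2
  R1 -= -2*R0 → (0, -3, 2)  (L[1][0] := -2)
  R2 -= 4*R0 → (0, -6, 1)  (L[2][0] := 4)
[col 1] pivot -3
  R2 -= 2*R1 → (0, 0, -3)  (L[2][1] := 2)

U[1][1] = -3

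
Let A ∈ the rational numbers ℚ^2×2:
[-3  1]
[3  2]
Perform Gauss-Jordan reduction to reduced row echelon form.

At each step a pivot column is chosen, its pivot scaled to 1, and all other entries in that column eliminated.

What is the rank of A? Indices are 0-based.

step 1: normalize row 0 (÷-3) = (1, -1/3)
  row 1: subtract 3×row0 = (0, 3)
step 2: normalize row 1 (÷3) = (0, 1)
  row 0: subtract -1/3×row1 = (1, 0)

rank = 2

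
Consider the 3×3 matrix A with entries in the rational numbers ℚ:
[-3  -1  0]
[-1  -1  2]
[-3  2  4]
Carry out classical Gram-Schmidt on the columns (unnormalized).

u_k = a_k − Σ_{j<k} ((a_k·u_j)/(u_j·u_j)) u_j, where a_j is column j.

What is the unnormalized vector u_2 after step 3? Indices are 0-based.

Step 1: u_0 = a_0 = (-3, -1, -3).
Step 2: u_1 = a_1 − (-2/19)·u_0 = (-25/19, -21/19, 32/19).
Step 3: u_2 = a_2 − (-14/19)·u_0 − (43/55)·u_1 = (-13/11, 117/55, 26/55).

u_2 = (-13/11, 117/55, 26/55)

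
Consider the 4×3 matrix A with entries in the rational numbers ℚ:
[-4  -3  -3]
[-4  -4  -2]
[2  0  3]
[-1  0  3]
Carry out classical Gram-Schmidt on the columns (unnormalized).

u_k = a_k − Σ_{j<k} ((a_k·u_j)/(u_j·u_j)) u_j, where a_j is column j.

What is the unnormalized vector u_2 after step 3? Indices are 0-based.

Step 1: u_0 = a_0 = (-4, -4, 2, -1).
Step 2: u_1 = a_1 − (28/37)·u_0 = (1/37, -36/37, -56/37, 28/37).
Step 3: u_2 = a_2 − (23/37)·u_0 − (-5/47)·u_1 = (-24/47, 18/47, 75/47, 174/47).

u_2 = (-24/47, 18/47, 75/47, 174/47)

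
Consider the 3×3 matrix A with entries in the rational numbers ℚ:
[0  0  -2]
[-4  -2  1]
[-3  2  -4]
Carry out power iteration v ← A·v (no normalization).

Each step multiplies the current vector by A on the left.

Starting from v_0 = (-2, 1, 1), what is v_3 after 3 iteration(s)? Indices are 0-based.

v_0 = (-2, 1, 1).
v_1 = A·v_0 = (-2, 7, 4).
v_2 = A·v_1 = (-8, -2, 4).
v_3 = A·v_2 = (-8, 40, 4).

v_3 = (-8, 40, 4)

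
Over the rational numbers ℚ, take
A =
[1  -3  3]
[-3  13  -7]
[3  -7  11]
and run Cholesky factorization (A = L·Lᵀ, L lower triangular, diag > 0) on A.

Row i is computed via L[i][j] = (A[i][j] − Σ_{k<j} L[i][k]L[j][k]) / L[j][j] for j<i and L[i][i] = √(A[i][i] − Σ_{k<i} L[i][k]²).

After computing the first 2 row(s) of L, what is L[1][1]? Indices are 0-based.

L[1][1] = 2

Step 1: L[0][0] = √(1) = 1.
  L[1][0] = (-3) / L[0][0] = -3.
Step 2: L[1][1] = √(4) = 2.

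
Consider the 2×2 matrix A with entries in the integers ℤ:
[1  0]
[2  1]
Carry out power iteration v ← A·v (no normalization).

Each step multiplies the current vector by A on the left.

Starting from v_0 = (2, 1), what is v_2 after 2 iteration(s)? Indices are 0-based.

v_0 = (2, 1).
v_1 = A·v_0 = (2, 5).
v_2 = A·v_1 = (2, 9).

v_2 = (2, 9)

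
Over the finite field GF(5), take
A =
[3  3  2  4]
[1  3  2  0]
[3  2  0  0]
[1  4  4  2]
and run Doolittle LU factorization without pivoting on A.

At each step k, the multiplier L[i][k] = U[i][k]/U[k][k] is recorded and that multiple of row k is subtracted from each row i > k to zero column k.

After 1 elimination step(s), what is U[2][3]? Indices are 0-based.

U[2][3] = 1

k=0: U[0][0]=3
  eliminate (1,0): mult=2, new row 1: (0, 2, 3, 2); set L[1][0]=2
  eliminate (2,0): mult=1, new row 2: (0, 4, 3, 1); set L[2][0]=1
  eliminate (3,0): mult=2, new row 3: (0, 3, 0, 4); set L[3][0]=2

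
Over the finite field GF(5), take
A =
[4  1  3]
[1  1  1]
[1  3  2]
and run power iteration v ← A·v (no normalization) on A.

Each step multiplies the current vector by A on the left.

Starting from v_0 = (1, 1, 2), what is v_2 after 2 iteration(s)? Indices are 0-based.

v_0 = (1, 1, 2).
v_1 = A·v_0 = (1, 4, 3).
v_2 = A·v_1 = (2, 3, 4).

v_2 = (2, 3, 4)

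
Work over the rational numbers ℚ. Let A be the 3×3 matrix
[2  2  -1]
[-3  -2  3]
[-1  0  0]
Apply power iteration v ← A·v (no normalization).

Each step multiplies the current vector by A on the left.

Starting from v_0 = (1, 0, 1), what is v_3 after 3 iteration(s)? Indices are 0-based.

v_0 = (1, 0, 1).
v_1 = A·v_0 = (1, 0, -1).
v_2 = A·v_1 = (3, -6, -1).
v_3 = A·v_2 = (-5, 0, -3).

v_3 = (-5, 0, -3)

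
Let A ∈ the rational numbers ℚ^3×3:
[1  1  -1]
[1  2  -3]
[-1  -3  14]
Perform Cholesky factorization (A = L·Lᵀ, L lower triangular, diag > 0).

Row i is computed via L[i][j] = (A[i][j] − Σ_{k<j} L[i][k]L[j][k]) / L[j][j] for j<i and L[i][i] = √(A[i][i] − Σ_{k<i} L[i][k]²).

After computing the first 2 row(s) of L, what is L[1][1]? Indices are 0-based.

L[1][1] = 1

Step 1: L[0][0] = √(1) = 1.
  L[1][0] = (1) / L[0][0] = 1.
Step 2: L[1][1] = √(1) = 1.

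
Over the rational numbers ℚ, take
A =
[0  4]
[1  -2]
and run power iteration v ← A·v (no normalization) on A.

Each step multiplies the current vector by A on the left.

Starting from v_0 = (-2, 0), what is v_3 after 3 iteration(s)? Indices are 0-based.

v_3 = (16, -16)

v_0 = (-2, 0).
v_1 = A·v_0 = (0, -2).
v_2 = A·v_1 = (-8, 4).
v_3 = A·v_2 = (16, -16).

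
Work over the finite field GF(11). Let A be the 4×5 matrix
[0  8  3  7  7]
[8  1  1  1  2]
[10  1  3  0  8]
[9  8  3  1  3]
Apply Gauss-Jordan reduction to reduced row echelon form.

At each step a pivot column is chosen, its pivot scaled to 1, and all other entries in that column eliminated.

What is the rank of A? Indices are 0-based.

rank = 4

[1] R0 <-> R1
[1] R0 /= 8  ⇒  (1, 7, 7, 7, 3)
     R2 -= 10·R0  ⇒  (0, 8, 10, 7, 0)
     R3 -= 9·R0  ⇒  (0, 0, 6, 4, 9)
[2] R1 /= 8  ⇒  (0, 1, 10, 5, 5)
     R0 -= 7·R1  ⇒  (1, 0, 3, 5, 1)
     R2 -= 8·R1  ⇒  (0, 0, 7, 0, 4)
[3] R2 /= 7  ⇒  (0, 0, 1, 0, 10)
     R0 -= 3·R2  ⇒  (1, 0, 0, 5, 4)
     R1 -= 10·R2  ⇒  (0, 1, 0, 5, 4)
     R3 -= 6·R2  ⇒  (0, 0, 0, 4, 4)
[4] R3 /= 4  ⇒  (0, 0, 0, 1, 1)
     R0 -= 5·R3  ⇒  (1, 0, 0, 0, 10)
     R1 -= 5·R3  ⇒  (0, 1, 0, 0, 10)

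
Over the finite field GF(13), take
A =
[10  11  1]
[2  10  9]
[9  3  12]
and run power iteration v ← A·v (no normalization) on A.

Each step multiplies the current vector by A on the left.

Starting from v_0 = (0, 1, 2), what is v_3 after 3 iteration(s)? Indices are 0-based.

v_0 = (0, 1, 2).
v_1 = A·v_0 = (0, 2, 1).
v_2 = A·v_1 = (10, 3, 5).
v_3 = A·v_2 = (8, 4, 3).

v_3 = (8, 4, 3)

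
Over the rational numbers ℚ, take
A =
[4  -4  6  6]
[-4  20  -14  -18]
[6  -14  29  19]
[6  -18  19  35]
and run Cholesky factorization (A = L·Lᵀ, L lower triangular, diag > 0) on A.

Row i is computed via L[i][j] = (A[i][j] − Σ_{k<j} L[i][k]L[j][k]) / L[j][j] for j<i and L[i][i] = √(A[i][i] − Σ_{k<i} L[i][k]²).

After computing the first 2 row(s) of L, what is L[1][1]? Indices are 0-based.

L[1][1] = 4

Step 1: L[0][0] = √(4) = 2.
  L[1][0] = (-4) / L[0][0] = -2.
Step 2: L[1][1] = √(16) = 4.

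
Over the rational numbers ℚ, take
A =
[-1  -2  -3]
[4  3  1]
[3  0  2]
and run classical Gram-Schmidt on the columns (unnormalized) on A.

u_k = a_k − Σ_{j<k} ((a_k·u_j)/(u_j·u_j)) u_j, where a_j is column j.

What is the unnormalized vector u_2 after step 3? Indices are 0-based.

u_2 = (-279/142, -93/71, 155/142)

Step 1: u_0 = a_0 = (-1, 4, 3).
Step 2: u_1 = a_1 − (7/13)·u_0 = (-19/13, 11/13, -21/13).
Step 3: u_2 = a_2 − (1/2)·u_0 − (26/71)·u_1 = (-279/142, -93/71, 155/142).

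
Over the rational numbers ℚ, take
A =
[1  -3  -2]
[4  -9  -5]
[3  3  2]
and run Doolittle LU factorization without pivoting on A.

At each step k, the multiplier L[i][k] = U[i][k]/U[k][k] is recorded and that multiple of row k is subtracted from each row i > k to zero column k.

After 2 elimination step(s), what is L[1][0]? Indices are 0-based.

k=0: U[0][0]=1
  eliminate (1,0): mult=4, new row 1: (0, 3, 3); set L[1][0]=4
  eliminate (2,0): mult=3, new row 2: (0, 12, 8); set L[2][0]=3
k=1: U[1][1]=3
  eliminate (2,1): mult=4, new row 2: (0, 0, -4); set L[2][1]=4

L[1][0] = 4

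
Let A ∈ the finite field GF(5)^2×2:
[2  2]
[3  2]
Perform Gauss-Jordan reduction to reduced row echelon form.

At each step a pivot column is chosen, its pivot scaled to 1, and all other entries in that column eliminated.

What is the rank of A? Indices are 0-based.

rank = 2

step 1: normalize row 0 (÷2) = (1, 1)
  row 1: subtract 3×row0 = (0, 4)
step 2: normalize row 1 (÷4) = (0, 1)
  row 0: subtract 1×row1 = (1, 0)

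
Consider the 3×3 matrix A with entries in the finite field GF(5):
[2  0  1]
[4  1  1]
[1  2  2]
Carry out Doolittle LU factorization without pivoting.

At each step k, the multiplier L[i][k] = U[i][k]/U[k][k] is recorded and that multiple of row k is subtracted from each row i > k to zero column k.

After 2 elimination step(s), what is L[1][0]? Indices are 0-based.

[col 0] pivot 2
  R1 -= 2*R0 → (0, 1, 4)  (L[1][0] := 2)
  R2 -= 3*R0 → (0, 2, 4)  (L[2][0] := 3)
[col 1] pivot 1
  R2 -= 2*R1 → (0, 0, 1)  (L[2][1] := 2)

L[1][0] = 2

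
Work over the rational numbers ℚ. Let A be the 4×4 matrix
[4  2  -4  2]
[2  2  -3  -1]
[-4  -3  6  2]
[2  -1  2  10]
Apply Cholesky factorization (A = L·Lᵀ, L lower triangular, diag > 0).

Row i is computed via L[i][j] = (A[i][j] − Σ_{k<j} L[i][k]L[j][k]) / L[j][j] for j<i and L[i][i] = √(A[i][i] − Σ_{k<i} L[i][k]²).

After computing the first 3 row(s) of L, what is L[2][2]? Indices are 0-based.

L[2][2] = 1

Step 1: L[0][0] = √(4) = 2.
  L[1][0] = (2) / L[0][0] = 1.
Step 2: L[1][1] = √(1) = 1.
  L[2][0] = (-4) / L[0][0] = -2.
  L[2][1] = (-1) / L[1][1] = -1.
Step 3: L[2][2] = √(1) = 1.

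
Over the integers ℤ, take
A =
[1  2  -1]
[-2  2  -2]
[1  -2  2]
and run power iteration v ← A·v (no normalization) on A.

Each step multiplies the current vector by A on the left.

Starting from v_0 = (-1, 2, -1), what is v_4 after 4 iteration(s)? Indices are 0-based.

v_4 = (250, 28, -125)

v_0 = (-1, 2, -1).
v_1 = A·v_0 = (4, 8, -7).
v_2 = A·v_1 = (27, 22, -26).
v_3 = A·v_2 = (97, 42, -69).
v_4 = A·v_3 = (250, 28, -125).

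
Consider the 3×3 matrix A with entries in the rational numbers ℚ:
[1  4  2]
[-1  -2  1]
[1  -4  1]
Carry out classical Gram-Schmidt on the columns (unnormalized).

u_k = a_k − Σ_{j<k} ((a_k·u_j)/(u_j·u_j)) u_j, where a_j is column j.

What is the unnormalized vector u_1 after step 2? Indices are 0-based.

Step 1: u_0 = a_0 = (1, -1, 1).
Step 2: u_1 = a_1 − (2/3)·u_0 = (10/3, -4/3, -14/3).

u_1 = (10/3, -4/3, -14/3)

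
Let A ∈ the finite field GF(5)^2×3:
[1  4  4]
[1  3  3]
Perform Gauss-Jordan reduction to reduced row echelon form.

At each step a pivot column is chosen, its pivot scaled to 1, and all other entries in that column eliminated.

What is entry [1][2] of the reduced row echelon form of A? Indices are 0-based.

M[1][2] = 1

step 1: normalize row 0 (÷1) = (1, 4, 4)
  row 1: subtract 1×row0 = (0, 4, 4)
step 2: normalize row 1 (÷4) = (0, 1, 1)
  row 0: subtract 4×row1 = (1, 0, 0)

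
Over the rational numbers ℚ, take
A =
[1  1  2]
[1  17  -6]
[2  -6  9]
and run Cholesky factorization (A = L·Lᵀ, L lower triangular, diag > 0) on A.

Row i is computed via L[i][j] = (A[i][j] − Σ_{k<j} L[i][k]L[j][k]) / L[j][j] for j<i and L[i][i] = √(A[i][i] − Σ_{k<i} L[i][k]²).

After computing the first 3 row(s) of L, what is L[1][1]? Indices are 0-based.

Step 1: L[0][0] = √(1) = 1.
  L[1][0] = (1) / L[0][0] = 1.
Step 2: L[1][1] = √(16) = 4.
  L[2][0] = (2) / L[0][0] = 2.
  L[2][1] = (-8) / L[1][1] = -2.
Step 3: L[2][2] = √(1) = 1.

L[1][1] = 4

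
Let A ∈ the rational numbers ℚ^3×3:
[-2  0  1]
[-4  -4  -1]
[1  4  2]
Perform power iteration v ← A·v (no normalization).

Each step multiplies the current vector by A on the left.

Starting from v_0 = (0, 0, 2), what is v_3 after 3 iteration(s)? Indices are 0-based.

v_0 = (0, 0, 2).
v_1 = A·v_0 = (2, -2, 4).
v_2 = A·v_1 = (0, -4, 2).
v_3 = A·v_2 = (2, 14, -12).

v_3 = (2, 14, -12)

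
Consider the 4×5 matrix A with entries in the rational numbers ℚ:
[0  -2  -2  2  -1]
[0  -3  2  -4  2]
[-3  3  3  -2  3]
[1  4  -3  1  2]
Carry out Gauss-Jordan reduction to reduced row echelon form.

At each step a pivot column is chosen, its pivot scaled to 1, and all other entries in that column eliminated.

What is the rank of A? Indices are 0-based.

rank = 4

[1] R0 <-> R2
[1] R0 /= -3  ⇒  (1, -1, -1, 2/3, -1)
     R3 -= 1·R0  ⇒  (0, 5, -2, 1/3, 3)
[2] R1 /= -3  ⇒  (0, 1, -2/3, 4/3, -2/3)
     R0 -= -1·R1  ⇒  (1, 0, -5/3, 2, -5/3)
     R2 -= -2·R1  ⇒  (0, 0, -10/3, 14/3, -7/3)
     R3 -= 5·R1  ⇒  (0, 0, 4/3, -19/3, 19/3)
[3] R2 /= -10/3  ⇒  (0, 0, 1, -7/5, 7/10)
     R0 -= -5/3·R2  ⇒  (1, 0, 0, -1/3, -1/2)
     R1 -= -2/3·R2  ⇒  (0, 1, 0, 2/5, -1/5)
     R3 -= 4/3·R2  ⇒  (0, 0, 0, -67/15, 27/5)
[4] R3 /= -67/15  ⇒  (0, 0, 0, 1, -81/67)
     R0 -= -1/3·R3  ⇒  (1, 0, 0, 0, -121/134)
     R1 -= 2/5·R3  ⇒  (0, 1, 0, 0, 19/67)
     R2 -= -7/5·R3  ⇒  (0, 0, 1, 0, -133/134)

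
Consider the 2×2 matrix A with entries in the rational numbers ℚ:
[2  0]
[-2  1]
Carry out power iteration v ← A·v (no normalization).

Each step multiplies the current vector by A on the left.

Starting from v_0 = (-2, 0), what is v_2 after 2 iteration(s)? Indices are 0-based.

v_2 = (-8, 12)

v_0 = (-2, 0).
v_1 = A·v_0 = (-4, 4).
v_2 = A·v_1 = (-8, 12).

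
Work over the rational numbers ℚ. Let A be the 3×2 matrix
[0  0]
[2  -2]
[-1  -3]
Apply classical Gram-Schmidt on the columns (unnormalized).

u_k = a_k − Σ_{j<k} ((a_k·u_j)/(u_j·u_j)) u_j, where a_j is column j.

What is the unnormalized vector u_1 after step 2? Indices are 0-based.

Step 1: u_0 = a_0 = (0, 2, -1).
Step 2: u_1 = a_1 − (-1/5)·u_0 = (0, -8/5, -16/5).

u_1 = (0, -8/5, -16/5)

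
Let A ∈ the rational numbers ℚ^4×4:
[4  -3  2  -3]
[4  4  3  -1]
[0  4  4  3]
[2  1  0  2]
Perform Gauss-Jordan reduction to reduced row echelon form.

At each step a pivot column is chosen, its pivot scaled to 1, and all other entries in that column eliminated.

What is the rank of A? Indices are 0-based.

rank = 4

[1] R0 /= 4  ⇒  (1, -3/4, 1/2, -3/4)
     R1 -= 4·R0  ⇒  (0, 7, 1, 2)
     R3 -= 2·R0  ⇒  (0, 5/2, -1, 7/2)
[2] R1 /= 7  ⇒  (0, 1, 1/7, 2/7)
     R0 -= -3/4·R1  ⇒  (1, 0, 17/28, -15/28)
     R2 -= 4·R1  ⇒  (0, 0, 24/7, 13/7)
     R3 -= 5/2·R1  ⇒  (0, 0, -19/14, 39/14)
[3] R2 /= 24/7  ⇒  (0, 0, 1, 13/24)
     R0 -= 17/28·R2  ⇒  (1, 0, 0, -83/96)
     R1 -= 1/7·R2  ⇒  (0, 1, 0, 5/24)
     R3 -= -19/14·R2  ⇒  (0, 0, 0, 169/48)
[4] R3 /= 169/48  ⇒  (0, 0, 0, 1)
     R0 -= -83/96·R3  ⇒  (1, 0, 0, 0)
     R1 -= 5/24·R3  ⇒  (0, 1, 0, 0)
     R2 -= 13/24·R3  ⇒  (0, 0, 1, 0)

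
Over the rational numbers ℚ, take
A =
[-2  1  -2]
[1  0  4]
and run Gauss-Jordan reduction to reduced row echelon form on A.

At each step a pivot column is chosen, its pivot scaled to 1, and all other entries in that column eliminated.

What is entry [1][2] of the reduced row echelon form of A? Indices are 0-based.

step 1: normalize row 0 (÷-2) = (1, -1/2, 1)
  row 1: subtract 1×row0 = (0, 1/2, 3)
step 2: normalize row 1 (÷1/2) = (0, 1, 6)
  row 0: subtract -1/2×row1 = (1, 0, 4)

M[1][2] = 6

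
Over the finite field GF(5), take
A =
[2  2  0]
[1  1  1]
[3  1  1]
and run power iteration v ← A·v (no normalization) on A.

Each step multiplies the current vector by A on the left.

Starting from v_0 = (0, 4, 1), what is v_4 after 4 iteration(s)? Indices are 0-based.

v_4 = (2, 1, 2)

v_0 = (0, 4, 1).
v_1 = A·v_0 = (3, 0, 0).
v_2 = A·v_1 = (1, 3, 4).
v_3 = A·v_2 = (3, 3, 0).
v_4 = A·v_3 = (2, 1, 2).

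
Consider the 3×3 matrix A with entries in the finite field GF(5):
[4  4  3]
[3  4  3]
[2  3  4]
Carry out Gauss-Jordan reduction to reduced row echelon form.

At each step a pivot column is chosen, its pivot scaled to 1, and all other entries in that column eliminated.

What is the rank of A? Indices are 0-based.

[1] R0 /= 4  ⇒  (1, 1, 2)
     R1 -= 3·R0  ⇒  (0, 1, 2)
     R2 -= 2·R0  ⇒  (0, 1, 0)
[2] R1 /= 1  ⇒  (0, 1, 2)
     R0 -= 1·R1  ⇒  (1, 0, 0)
     R2 -= 1·R1  ⇒  (0, 0, 3)
[3] R2 /= 3  ⇒  (0, 0, 1)
     R1 -= 2·R2  ⇒  (0, 1, 0)

rank = 3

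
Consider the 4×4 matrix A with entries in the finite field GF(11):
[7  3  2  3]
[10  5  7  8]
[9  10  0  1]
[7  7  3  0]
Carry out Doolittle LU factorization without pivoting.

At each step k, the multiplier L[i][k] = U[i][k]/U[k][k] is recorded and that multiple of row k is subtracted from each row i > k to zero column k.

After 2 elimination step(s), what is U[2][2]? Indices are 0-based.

[col 0] pivot 7
  R1 -= 3*R0 → (0, 7, 1, 10)  (L[1][0] := 3)
  R2 -= 6*R0 → (0, 3, 10, 5)  (L[2][0] := 6)
  R3 -= 1*R0 → (0, 4, 1, 8)  (L[3][0] := 1)
[col 1] pivot 7
  R2 -= 2*R1 → (0, 0, 8, 7)  (L[2][1] := 2)
  R3 -= 10*R1 → (0, 0, 2, 7)  (L[3][1] := 10)

U[2][2] = 8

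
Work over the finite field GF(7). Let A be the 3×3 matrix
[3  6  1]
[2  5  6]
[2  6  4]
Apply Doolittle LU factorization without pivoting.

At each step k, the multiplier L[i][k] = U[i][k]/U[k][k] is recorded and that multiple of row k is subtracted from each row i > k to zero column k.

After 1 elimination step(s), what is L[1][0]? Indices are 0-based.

Step 1: pivot at (0,0) is 3.
  row1 ← row1 − (3)·row0  ⇒  L[1][0]=3, U row1=(0, 1, 3)
  row2 ← row2 − (3)·row0  ⇒  L[2][0]=3, U row2=(0, 2, 1)

L[1][0] = 3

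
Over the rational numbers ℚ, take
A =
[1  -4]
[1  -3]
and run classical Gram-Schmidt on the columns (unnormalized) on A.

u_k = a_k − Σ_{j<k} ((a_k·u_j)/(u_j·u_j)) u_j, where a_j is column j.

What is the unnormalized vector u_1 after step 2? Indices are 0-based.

u_1 = (-1/2, 1/2)

Step 1: u_0 = a_0 = (1, 1).
Step 2: u_1 = a_1 − (-7/2)·u_0 = (-1/2, 1/2).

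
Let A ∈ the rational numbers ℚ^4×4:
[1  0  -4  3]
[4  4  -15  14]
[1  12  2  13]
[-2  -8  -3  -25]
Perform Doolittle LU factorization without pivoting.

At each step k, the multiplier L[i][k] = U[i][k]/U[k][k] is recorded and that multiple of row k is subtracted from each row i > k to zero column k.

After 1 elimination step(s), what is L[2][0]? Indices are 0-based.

Step 1: pivot at (0,0) is 1.
  row1 ← row1 − (4)·row0  ⇒  L[1][0]=4, U row1=(0, 4, 1, 2)
  row2 ← row2 − (1)·row0  ⇒  L[2][0]=1, U row2=(0, 12, 6, 10)
  row3 ← row3 − (-2)·row0  ⇒  L[3][0]=-2, U row3=(0, -8, -11, -19)

L[2][0] = 1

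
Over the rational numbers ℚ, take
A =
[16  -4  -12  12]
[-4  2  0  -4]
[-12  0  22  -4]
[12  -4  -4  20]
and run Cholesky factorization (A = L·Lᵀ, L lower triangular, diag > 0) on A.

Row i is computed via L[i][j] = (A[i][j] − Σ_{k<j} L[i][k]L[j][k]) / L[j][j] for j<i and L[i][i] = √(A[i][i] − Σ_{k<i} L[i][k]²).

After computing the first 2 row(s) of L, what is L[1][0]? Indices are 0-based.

L[1][0] = -1

Step 1: L[0][0] = √(16) = 4.
  L[1][0] = (-4) / L[0][0] = -1.
Step 2: L[1][1] = √(1) = 1.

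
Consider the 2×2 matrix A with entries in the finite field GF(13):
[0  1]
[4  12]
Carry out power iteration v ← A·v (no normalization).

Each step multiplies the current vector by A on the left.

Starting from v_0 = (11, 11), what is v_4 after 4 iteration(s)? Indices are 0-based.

v_0 = (11, 11).
v_1 = A·v_0 = (11, 7).
v_2 = A·v_1 = (7, 11).
v_3 = A·v_2 = (11, 4).
v_4 = A·v_3 = (4, 1).

v_4 = (4, 1)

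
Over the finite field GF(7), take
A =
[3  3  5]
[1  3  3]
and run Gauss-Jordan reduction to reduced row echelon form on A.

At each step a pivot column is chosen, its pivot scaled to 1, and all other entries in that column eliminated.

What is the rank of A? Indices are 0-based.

rank = 2

[1] R0 /= 3  ⇒  (1, 1, 4)
     R1 -= 1·R0  ⇒  (0, 2, 6)
[2] R1 /= 2  ⇒  (0, 1, 3)
     R0 -= 1·R1  ⇒  (1, 0, 1)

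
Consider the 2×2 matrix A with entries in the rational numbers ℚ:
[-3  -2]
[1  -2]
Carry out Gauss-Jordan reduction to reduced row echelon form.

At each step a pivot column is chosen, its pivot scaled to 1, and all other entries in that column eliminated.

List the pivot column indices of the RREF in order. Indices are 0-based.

[1] R0 /= -3  ⇒  (1, 2/3)
     R1 -= 1·R0  ⇒  (0, -8/3)
[2] R1 /= -8/3  ⇒  (0, 1)
     R0 -= 2/3·R1  ⇒  (1, 0)

pivot columns: 0, 1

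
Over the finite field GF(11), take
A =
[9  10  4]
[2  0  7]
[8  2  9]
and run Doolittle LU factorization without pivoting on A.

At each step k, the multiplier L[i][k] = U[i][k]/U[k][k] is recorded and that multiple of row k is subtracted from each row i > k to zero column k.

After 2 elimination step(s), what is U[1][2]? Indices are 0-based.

U[1][2] = 0

[col 0] pivot 9
  R1 -= 10*R0 → (0, 10, 0)  (L[1][0] := 10)
  R2 -= 7*R0 → (0, 9, 3)  (L[2][0] := 7)
[col 1] pivot 10
  R2 -= 2*R1 → (0, 0, 3)  (L[2][1] := 2)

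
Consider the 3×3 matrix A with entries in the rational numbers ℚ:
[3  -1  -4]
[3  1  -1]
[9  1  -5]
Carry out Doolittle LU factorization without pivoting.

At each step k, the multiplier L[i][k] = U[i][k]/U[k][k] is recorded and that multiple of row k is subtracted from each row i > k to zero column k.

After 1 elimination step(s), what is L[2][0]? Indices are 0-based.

L[2][0] = 3

k=0: U[0][0]=3
  eliminate (1,0): mult=1, new row 1: (0, 2, 3); set L[1][0]=1
  eliminate (2,0): mult=3, new row 2: (0, 4, 7); set L[2][0]=3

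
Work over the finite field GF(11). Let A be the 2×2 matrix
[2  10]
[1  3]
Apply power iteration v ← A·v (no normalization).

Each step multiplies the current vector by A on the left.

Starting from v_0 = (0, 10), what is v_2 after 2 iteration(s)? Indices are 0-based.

v_2 = (5, 3)

v_0 = (0, 10).
v_1 = A·v_0 = (1, 8).
v_2 = A·v_1 = (5, 3).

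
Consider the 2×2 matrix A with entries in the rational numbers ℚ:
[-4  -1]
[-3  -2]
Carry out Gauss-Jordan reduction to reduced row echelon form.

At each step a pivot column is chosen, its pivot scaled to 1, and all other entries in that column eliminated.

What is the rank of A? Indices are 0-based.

rank = 2

[1] R0 /= -4  ⇒  (1, 1/4)
     R1 -= -3·R0  ⇒  (0, -5/4)
[2] R1 /= -5/4  ⇒  (0, 1)
     R0 -= 1/4·R1  ⇒  (1, 0)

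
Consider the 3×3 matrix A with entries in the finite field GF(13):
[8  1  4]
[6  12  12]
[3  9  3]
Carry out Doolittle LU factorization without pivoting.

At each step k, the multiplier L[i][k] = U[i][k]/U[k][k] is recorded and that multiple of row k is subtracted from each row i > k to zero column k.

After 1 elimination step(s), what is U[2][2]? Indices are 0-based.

U[2][2] = 8

[col 0] pivot 8
  R1 -= 4*R0 → (0, 8, 9)  (L[1][0] := 4)
  R2 -= 2*R0 → (0, 7, 8)  (L[2][0] := 2)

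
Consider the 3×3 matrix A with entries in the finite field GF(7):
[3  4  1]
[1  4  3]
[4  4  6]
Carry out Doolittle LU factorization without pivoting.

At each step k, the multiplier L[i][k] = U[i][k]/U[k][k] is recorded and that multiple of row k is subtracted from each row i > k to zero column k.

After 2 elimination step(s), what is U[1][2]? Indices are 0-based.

U[1][2] = 5

Step 1: pivot at (0,0) is 3.
  row1 ← row1 − (5)·row0  ⇒  L[1][0]=5, U row1=(0, 5, 5)
  row2 ← row2 − (6)·row0  ⇒  L[2][0]=6, U row2=(0, 1, 0)
Step 2: pivot at (1,1) is 5.
  row2 ← row2 − (3)·row1  ⇒  L[2][1]=3, U row2=(0, 0, 6)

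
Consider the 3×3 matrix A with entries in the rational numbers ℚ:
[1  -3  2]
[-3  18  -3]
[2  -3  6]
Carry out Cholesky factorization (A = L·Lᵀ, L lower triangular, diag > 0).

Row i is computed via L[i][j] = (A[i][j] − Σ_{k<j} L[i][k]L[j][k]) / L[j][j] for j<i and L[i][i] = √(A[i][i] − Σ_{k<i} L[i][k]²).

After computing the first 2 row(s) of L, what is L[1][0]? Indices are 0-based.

Step 1: L[0][0] = √(1) = 1.
  L[1][0] = (-3) / L[0][0] = -3.
Step 2: L[1][1] = √(9) = 3.

L[1][0] = -3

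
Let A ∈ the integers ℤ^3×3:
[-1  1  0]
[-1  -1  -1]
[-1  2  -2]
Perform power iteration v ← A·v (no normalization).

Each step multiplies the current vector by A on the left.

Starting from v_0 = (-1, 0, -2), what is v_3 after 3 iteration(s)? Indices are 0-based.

v_3 = (-11, 12, -10)

v_0 = (-1, 0, -2).
v_1 = A·v_0 = (1, 3, 5).
v_2 = A·v_1 = (2, -9, -5).
v_3 = A·v_2 = (-11, 12, -10).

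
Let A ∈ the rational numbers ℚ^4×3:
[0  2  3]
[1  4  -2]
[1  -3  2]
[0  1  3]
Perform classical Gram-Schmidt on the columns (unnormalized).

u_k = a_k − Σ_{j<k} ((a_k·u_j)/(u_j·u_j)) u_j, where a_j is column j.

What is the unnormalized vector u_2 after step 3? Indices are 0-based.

u_2 = (197/59, -83/59, 83/59, 187/59)

Step 1: u_0 = a_0 = (0, 1, 1, 0).
Step 2: u_1 = a_1 − (1/2)·u_0 = (2, 7/2, -7/2, 1).
Step 3: u_2 = a_2 − (0)·u_0 − (-10/59)·u_1 = (197/59, -83/59, 83/59, 187/59).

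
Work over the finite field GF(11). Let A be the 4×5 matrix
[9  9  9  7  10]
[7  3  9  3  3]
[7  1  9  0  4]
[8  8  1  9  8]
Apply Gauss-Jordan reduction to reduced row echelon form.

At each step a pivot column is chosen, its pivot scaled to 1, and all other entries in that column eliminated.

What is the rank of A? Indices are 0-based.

pivot(0,0)=9: scale R0 → (1, 1, 1, 2, 6)
  clear (1,0): R1 −= (7)R0 → (0, 7, 2, 0, 5)
  clear (2,0): R2 −= (7)R0 → (0, 5, 2, 8, 6)
  clear (3,0): R3 −= (8)R0 → (0, 0, 4, 4, 4)
pivot(1,1)=7: scale R1 → (0, 1, 5, 0, 7)
  clear (0,1): R0 −= (1)R1 → (1, 0, 7, 2, 10)
  clear (2,1): R2 −= (5)R1 → (0, 0, 10, 8, 4)
pivot(2,2)=10: scale R2 → (0, 0, 1, 3, 7)
  clear (0,2): R0 −= (7)R2 → (1, 0, 0, 3, 5)
  clear (1,2): R1 −= (5)R2 → (0, 1, 0, 7, 5)
  clear (3,2): R3 −= (4)R2 → (0, 0, 0, 3, 9)
pivot(3,3)=3: scale R3 → (0, 0, 0, 1, 3)
  clear (0,3): R0 −= (3)R3 → (1, 0, 0, 0, 7)
  clear (1,3): R1 −= (7)R3 → (0, 1, 0, 0, 6)
  clear (2,3): R2 −= (3)R3 → (0, 0, 1, 0, 9)

rank = 4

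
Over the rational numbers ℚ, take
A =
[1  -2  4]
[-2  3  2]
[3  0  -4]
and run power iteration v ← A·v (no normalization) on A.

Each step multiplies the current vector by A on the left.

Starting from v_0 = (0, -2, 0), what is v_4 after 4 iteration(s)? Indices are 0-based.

v_4 = (288, -490, 348)

v_0 = (0, -2, 0).
v_1 = A·v_0 = (4, -6, 0).
v_2 = A·v_1 = (16, -26, 12).
v_3 = A·v_2 = (116, -86, 0).
v_4 = A·v_3 = (288, -490, 348).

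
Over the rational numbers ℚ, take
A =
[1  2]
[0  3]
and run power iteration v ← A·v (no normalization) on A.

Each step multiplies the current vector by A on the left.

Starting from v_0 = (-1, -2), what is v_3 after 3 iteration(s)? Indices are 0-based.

v_0 = (-1, -2).
v_1 = A·v_0 = (-5, -6).
v_2 = A·v_1 = (-17, -18).
v_3 = A·v_2 = (-53, -54).

v_3 = (-53, -54)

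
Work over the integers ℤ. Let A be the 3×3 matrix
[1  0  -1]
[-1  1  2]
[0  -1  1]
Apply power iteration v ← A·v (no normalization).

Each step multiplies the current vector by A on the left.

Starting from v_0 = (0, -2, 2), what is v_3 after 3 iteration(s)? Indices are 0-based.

v_0 = (0, -2, 2).
v_1 = A·v_0 = (-2, 2, 4).
v_2 = A·v_1 = (-6, 12, 2).
v_3 = A·v_2 = (-8, 22, -10).

v_3 = (-8, 22, -10)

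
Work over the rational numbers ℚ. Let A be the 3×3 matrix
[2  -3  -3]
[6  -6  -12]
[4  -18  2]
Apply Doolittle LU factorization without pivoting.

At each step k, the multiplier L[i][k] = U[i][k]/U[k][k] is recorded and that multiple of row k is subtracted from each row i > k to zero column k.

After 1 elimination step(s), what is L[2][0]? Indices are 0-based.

Step 1: pivot at (0,0) is 2.
  row1 ← row1 − (3)·row0  ⇒  L[1][0]=3, U row1=(0, 3, -3)
  row2 ← row2 − (2)·row0  ⇒  L[2][0]=2, U row2=(0, -12, 8)

L[2][0] = 2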